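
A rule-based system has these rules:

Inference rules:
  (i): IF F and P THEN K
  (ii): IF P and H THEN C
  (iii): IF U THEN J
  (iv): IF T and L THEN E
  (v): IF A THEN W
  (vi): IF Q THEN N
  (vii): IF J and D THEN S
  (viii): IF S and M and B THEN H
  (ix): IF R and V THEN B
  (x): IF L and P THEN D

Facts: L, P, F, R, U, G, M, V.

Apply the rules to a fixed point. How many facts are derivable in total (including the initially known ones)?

Round 1 — (i), (iii), (ix), (x), derive K, J, B, D.
Round 2 — (vii), derive S.
Round 3 — (viii), derive H.
Round 4 — (ii), derive C.
Closure: {B, C, D, F, G, H, J, K, L, M, P, R, S, U, V} — 15 facts.

15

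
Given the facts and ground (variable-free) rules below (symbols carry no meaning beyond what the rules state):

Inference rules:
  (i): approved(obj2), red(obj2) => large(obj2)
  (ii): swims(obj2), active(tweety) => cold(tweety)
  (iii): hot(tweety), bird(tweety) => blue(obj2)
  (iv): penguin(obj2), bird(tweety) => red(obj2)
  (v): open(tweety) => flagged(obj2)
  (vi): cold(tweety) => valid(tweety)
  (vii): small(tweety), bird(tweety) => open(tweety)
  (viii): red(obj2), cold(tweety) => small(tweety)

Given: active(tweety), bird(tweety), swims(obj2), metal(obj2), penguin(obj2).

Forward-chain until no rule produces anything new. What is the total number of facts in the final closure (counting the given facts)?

Round 1 — (ii), (iv), derive cold(tweety), red(obj2).
Round 2 — (vi), (viii), derive valid(tweety), small(tweety).
Round 3 — (vii), derive open(tweety).
Round 4 — (v), derive flagged(obj2).
Closure: {active(tweety), bird(tweety), cold(tweety), flagged(obj2), metal(obj2), open(tweety), penguin(obj2), red(obj2), small(tweety), swims(obj2), valid(tweety)} — 11 facts.

11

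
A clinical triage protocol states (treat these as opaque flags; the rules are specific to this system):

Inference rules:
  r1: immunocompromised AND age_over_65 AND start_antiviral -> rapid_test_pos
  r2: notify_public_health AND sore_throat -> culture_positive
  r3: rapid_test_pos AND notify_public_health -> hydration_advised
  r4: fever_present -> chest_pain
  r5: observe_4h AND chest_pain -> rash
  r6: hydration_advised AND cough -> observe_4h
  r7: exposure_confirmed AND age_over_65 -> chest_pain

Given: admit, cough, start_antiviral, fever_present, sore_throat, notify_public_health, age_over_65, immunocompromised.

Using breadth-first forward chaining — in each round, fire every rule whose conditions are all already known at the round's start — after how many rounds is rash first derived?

4

Round 1: r1 [immunocompromised AND age_over_65 AND start_antiviral -> rapid_test_pos]; r2 [notify_public_health AND sore_throat -> culture_positive]; r4 [fever_present -> chest_pain]. Adds rapid_test_pos, culture_positive, chest_pain.
Round 2: r3 [rapid_test_pos AND notify_public_health -> hydration_advised]. Adds hydration_advised.
Round 3: r6 [hydration_advised AND cough -> observe_4h]. Adds observe_4h.
Round 4: r5 [observe_4h AND chest_pain -> rash]. Adds rash.
rash first appears in round 4.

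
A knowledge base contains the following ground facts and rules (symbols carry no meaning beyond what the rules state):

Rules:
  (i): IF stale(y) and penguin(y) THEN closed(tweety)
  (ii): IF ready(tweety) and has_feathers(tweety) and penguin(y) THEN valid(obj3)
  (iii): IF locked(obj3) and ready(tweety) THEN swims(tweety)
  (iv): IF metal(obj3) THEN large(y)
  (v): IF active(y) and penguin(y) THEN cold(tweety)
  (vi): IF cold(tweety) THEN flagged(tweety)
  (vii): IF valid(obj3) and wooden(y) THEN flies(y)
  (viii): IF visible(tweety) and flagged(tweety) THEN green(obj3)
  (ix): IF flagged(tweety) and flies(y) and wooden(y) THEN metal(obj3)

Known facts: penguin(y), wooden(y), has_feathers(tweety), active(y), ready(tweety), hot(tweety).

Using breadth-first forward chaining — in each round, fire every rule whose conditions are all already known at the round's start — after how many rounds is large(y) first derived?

4

Round 1: (ii) [IF ready(tweety) and has_feathers(tweety) and penguin(y) THEN valid(obj3)]; (v) [IF active(y) and penguin(y) THEN cold(tweety)]. New: valid(obj3), cold(tweety).
Round 2: (vi) [IF cold(tweety) THEN flagged(tweety)]; (vii) [IF valid(obj3) and wooden(y) THEN flies(y)]. New: flagged(tweety), flies(y).
Round 3: (ix) [IF flagged(tweety) and flies(y) and wooden(y) THEN metal(obj3)]. New: metal(obj3).
Round 4: (iv) [IF metal(obj3) THEN large(y)]. New: large(y).
large(y) first appears in round 4.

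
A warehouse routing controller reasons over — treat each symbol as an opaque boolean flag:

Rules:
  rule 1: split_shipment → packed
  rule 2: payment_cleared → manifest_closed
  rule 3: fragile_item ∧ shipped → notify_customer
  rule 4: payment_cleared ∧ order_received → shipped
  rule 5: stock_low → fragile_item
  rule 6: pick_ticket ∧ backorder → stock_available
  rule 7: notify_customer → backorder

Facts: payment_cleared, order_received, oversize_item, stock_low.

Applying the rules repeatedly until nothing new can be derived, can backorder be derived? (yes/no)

yes

Round 1 — rule 2, rule 4, rule 5, derive manifest_closed, shipped, fragile_item.
Round 2 — rule 3, derive notify_customer.
Round 3 — rule 7, derive backorder.
backorder appears in round 3, so it is derivable.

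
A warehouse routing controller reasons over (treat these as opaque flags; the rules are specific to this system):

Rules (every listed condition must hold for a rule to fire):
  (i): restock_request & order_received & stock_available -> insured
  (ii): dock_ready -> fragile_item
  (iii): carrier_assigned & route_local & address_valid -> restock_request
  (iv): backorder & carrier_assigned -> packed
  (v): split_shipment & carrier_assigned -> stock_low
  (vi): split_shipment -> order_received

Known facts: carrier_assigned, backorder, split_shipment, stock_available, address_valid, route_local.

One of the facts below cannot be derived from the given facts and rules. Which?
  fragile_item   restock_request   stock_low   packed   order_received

Round 1 — (iii), (iv), (v), (vi), derive restock_request, packed, stock_low, order_received.
Round 2 — (i), derive insured.
Derived: stock_low (round 1), packed (round 1), order_received (round 1), restock_request (round 1). fragile_item never appears in any round.

fragile_item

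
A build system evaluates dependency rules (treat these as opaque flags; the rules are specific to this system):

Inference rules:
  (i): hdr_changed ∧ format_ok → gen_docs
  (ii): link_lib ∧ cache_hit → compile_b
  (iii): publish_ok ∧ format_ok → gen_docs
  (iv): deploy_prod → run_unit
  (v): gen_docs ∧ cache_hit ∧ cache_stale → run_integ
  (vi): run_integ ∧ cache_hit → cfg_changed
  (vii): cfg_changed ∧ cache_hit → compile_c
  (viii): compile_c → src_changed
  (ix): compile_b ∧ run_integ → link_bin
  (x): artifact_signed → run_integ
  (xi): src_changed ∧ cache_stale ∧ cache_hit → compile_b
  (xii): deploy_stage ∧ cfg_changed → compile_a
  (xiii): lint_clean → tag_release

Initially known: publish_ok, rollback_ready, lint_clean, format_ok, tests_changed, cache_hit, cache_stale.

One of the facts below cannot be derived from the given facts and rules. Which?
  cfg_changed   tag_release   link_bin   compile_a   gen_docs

compile_a

[1] (iii) [publish_ok ∧ format_ok → gen_docs]; (xiii) [lint_clean → tag_release]. ⇒ new: gen_docs, tag_release.
[2] (v) [gen_docs ∧ cache_hit ∧ cache_stale → run_integ]. ⇒ new: run_integ.
[3] (vi) [run_integ ∧ cache_hit → cfg_changed]. ⇒ new: cfg_changed.
[4] (vii) [cfg_changed ∧ cache_hit → compile_c]. ⇒ new: compile_c.
[5] (viii) [compile_c → src_changed]. ⇒ new: src_changed.
[6] (xi) [src_changed ∧ cache_stale ∧ cache_hit → compile_b]. ⇒ new: compile_b.
[7] (ix) [compile_b ∧ run_integ → link_bin]. ⇒ new: link_bin.
Derived: cfg_changed (round 3), link_bin (round 7), tag_release (round 1), gen_docs (round 1). compile_a never appears in any round.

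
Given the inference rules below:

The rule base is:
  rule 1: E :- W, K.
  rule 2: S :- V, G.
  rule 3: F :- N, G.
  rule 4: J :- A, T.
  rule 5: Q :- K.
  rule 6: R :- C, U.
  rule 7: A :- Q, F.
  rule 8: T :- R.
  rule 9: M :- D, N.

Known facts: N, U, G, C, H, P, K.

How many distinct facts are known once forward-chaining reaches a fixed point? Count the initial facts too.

13

Round 1: rule 3 [F :- N, G.]; rule 5 [Q :- K.]; rule 6 [R :- C, U.]. New: F, Q, R.
Round 2: rule 7 [A :- Q, F.]; rule 8 [T :- R.]. New: A, T.
Round 3: rule 4 [J :- A, T.]. New: J.
Closure: {A, C, F, G, H, J, K, N, P, Q, R, T, U} — 13 facts.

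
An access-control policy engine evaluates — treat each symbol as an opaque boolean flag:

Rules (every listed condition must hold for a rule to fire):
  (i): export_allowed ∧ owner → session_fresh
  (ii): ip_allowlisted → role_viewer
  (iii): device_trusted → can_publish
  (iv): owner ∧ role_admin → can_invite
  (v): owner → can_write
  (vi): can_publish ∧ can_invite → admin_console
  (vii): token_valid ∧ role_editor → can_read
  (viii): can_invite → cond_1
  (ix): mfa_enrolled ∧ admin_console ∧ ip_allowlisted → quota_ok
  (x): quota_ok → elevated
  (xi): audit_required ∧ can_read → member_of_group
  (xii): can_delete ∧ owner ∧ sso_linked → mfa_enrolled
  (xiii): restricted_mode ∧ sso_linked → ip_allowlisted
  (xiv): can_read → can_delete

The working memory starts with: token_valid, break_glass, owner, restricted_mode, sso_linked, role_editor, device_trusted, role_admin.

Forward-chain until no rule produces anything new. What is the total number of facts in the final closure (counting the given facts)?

Round 1 — (iii), (iv), (v), (vii), (xiii), derive can_publish, can_invite, can_write, can_read, ip_allowlisted.
Round 2 — (ii), (vi), (viii), (xiv), derive role_viewer, admin_console, cond_1, can_delete.
Round 3 — (xii), derive mfa_enrolled.
Round 4 — (ix), derive quota_ok.
Round 5 — (x), derive elevated.
Closure: {admin_console, break_glass, can_delete, can_invite, can_publish, can_read, can_write, cond_1, device_trusted, elevated, ip_allowlisted, mfa_enrolled, owner, quota_ok, restricted_mode, role_admin, role_editor, role_viewer, sso_linked, token_valid} — 20 facts.

20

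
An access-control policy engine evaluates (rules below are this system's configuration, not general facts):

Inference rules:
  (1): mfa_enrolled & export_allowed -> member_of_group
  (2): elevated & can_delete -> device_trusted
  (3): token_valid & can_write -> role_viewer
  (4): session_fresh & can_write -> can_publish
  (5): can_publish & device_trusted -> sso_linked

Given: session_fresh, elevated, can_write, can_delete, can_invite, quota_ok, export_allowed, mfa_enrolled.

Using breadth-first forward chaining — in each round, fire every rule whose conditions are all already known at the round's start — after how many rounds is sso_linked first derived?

Round 1: (1) [mfa_enrolled & export_allowed -> member_of_group]; (2) [elevated & can_delete -> device_trusted]; (4) [session_fresh & can_write -> can_publish]. Adds member_of_group, device_trusted, can_publish.
Round 2: (5) [can_publish & device_trusted -> sso_linked]. Adds sso_linked.
sso_linked first appears in round 2.

2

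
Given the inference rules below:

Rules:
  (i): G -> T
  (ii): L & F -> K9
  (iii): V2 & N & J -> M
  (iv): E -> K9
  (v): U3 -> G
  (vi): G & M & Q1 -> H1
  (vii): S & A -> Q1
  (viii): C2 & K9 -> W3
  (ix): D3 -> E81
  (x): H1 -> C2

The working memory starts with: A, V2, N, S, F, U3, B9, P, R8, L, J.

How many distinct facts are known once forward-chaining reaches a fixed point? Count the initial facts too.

19

Round 1: (ii) [L & F -> K9]; (iii) [V2 & N & J -> M]; (v) [U3 -> G]; (vii) [S & A -> Q1]. Adds K9, M, G, Q1.
Round 2: (i) [G -> T]; (vi) [G & M & Q1 -> H1]. Adds T, H1.
Round 3: (x) [H1 -> C2]. Adds C2.
Round 4: (viii) [C2 & K9 -> W3]. Adds W3.
Closure: {A, B9, C2, F, G, H1, J, K9, L, M, N, P, Q1, R8, S, T, U3, V2, W3} — 19 facts.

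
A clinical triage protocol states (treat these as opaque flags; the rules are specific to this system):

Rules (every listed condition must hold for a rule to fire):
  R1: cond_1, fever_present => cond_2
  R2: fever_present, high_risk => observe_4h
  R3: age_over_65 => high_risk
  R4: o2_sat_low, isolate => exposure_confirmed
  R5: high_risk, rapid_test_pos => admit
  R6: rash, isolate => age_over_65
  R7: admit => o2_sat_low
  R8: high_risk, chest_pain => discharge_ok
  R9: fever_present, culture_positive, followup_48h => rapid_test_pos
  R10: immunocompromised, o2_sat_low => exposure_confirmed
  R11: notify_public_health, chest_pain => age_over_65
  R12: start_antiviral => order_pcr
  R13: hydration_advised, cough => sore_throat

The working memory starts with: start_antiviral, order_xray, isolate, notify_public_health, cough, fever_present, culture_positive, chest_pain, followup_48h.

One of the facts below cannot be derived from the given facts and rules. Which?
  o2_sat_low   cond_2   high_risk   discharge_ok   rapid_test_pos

Round 1 fires R9, R11, R12, giving rapid_test_pos, age_over_65, order_pcr.
Round 2 fires R3, giving high_risk.
Round 3 fires R2, R5, R8, giving observe_4h, admit, discharge_ok.
Round 4 fires R7, giving o2_sat_low.
Round 5 fires R4, giving exposure_confirmed.
Derived: rapid_test_pos (round 1), o2_sat_low (round 4), discharge_ok (round 3), high_risk (round 2). cond_2 never appears in any round.

cond_2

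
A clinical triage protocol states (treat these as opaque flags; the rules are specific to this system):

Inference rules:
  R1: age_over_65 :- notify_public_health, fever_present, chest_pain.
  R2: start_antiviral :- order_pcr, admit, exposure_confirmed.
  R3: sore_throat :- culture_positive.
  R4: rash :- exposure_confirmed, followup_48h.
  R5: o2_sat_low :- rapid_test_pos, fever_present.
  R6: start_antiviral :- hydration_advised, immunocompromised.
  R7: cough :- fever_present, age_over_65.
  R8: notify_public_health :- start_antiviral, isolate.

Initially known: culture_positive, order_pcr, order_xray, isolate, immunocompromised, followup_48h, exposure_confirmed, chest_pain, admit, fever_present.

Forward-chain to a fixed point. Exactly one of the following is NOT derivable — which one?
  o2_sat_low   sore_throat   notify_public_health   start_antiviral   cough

Round 1 fires R2, R3, R4, giving start_antiviral, sore_throat, rash.
Round 2 fires R8, giving notify_public_health.
Round 3 fires R1, giving age_over_65.
Round 4 fires R7, giving cough.
Derived: sore_throat (round 1), cough (round 4), start_antiviral (round 1), notify_public_health (round 2). o2_sat_low never appears in any round.

o2_sat_low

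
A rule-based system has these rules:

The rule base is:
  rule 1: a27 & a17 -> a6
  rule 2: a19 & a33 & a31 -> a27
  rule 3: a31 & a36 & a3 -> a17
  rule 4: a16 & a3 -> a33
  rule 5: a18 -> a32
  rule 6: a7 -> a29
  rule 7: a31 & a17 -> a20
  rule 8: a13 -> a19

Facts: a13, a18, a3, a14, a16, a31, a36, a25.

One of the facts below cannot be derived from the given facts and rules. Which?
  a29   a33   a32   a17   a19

Round 1 — rule 3, rule 4, rule 5, rule 8, derive a17, a33, a32, a19.
Round 2 — rule 2, rule 7, derive a27, a20.
Round 3 — rule 1, derive a6.
Derived: a33 (round 1), a32 (round 1), a17 (round 1), a19 (round 1). a29 never appears in any round.

a29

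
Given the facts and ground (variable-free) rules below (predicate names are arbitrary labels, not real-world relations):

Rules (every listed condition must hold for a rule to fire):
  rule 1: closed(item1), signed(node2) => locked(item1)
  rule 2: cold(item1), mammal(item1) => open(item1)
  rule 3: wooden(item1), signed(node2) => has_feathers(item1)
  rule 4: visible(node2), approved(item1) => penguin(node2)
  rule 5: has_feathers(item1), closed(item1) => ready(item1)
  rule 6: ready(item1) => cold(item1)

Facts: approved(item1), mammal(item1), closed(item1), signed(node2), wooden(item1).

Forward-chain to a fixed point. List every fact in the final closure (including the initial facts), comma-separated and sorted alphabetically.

Round 1: rule 1 [closed(item1), signed(node2) => locked(item1)]; rule 3 [wooden(item1), signed(node2) => has_feathers(item1)]. Adds locked(item1), has_feathers(item1).
Round 2: rule 5 [has_feathers(item1), closed(item1) => ready(item1)]. Adds ready(item1).
Round 3: rule 6 [ready(item1) => cold(item1)]. Adds cold(item1).
Round 4: rule 2 [cold(item1), mammal(item1) => open(item1)]. Adds open(item1).

approved(item1), closed(item1), cold(item1), has_feathers(item1), locked(item1), mammal(item1), open(item1), ready(item1), signed(node2), wooden(item1)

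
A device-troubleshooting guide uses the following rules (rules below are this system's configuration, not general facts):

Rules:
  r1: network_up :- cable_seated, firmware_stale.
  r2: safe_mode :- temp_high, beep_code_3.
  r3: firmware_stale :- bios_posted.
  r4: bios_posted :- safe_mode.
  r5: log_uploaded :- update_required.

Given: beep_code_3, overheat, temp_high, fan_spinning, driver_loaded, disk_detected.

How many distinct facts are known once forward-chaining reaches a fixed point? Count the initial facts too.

9

Round 1: r2 [safe_mode :- temp_high, beep_code_3.]. New: safe_mode.
Round 2: r4 [bios_posted :- safe_mode.]. New: bios_posted.
Round 3: r3 [firmware_stale :- bios_posted.]. New: firmware_stale.
Closure: {beep_code_3, bios_posted, disk_detected, driver_loaded, fan_spinning, firmware_stale, overheat, safe_mode, temp_high} — 9 facts.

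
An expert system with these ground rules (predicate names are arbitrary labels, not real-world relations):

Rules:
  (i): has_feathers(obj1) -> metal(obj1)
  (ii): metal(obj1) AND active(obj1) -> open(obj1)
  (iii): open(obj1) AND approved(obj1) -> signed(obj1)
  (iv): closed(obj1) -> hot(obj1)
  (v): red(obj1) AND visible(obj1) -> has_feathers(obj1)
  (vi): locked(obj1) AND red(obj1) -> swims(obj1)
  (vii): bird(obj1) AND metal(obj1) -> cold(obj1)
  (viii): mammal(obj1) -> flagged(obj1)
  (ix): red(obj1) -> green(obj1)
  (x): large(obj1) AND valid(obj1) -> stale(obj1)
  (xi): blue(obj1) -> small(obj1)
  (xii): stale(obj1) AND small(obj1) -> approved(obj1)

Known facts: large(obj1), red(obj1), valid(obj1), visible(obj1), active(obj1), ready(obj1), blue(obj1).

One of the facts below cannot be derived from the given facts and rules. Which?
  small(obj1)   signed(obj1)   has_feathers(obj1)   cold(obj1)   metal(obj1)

[1] (v) [red(obj1) AND visible(obj1) -> has_feathers(obj1)]; (ix) [red(obj1) -> green(obj1)]; (x) [large(obj1) AND valid(obj1) -> stale(obj1)]; (xi) [blue(obj1) -> small(obj1)]. ⇒ new: has_feathers(obj1), green(obj1), stale(obj1), small(obj1).
[2] (i) [has_feathers(obj1) -> metal(obj1)]; (xii) [stale(obj1) AND small(obj1) -> approved(obj1)]. ⇒ new: metal(obj1), approved(obj1).
[3] (ii) [metal(obj1) AND active(obj1) -> open(obj1)]. ⇒ new: open(obj1).
[4] (iii) [open(obj1) AND approved(obj1) -> signed(obj1)]. ⇒ new: signed(obj1).
Derived: small(obj1) (round 1), metal(obj1) (round 2), has_feathers(obj1) (round 1), signed(obj1) (round 4). cold(obj1) never appears in any round.

cold(obj1)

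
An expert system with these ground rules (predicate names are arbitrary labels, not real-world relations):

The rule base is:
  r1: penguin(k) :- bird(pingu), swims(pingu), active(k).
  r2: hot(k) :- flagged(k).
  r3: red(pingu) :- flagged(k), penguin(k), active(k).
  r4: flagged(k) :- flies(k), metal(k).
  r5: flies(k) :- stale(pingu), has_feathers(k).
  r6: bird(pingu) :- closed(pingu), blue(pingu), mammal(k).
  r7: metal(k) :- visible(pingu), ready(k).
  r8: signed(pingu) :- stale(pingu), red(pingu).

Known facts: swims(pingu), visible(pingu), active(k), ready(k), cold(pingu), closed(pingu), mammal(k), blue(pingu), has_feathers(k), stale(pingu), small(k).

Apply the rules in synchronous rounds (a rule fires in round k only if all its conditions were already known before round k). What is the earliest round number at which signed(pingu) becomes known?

Round 1 fires r5, r6, r7, giving flies(k), bird(pingu), metal(k).
Round 2 fires r1, r4, giving penguin(k), flagged(k).
Round 3 fires r2, r3, giving hot(k), red(pingu).
Round 4 fires r8, giving signed(pingu).
signed(pingu) first appears in round 4.

4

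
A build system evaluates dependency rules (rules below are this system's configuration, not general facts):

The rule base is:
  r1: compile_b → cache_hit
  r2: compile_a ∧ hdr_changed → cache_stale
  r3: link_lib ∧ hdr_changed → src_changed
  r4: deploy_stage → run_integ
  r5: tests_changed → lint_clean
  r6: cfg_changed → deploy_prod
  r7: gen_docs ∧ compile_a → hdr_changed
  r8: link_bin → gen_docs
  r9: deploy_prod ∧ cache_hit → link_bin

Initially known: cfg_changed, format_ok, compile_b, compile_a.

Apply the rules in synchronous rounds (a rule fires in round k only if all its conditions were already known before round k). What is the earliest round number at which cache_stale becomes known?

5

[1] r1 [compile_b → cache_hit]; r6 [cfg_changed → deploy_prod]. ⇒ new: cache_hit, deploy_prod.
[2] r9 [deploy_prod ∧ cache_hit → link_bin]. ⇒ new: link_bin.
[3] r8 [link_bin → gen_docs]. ⇒ new: gen_docs.
[4] r7 [gen_docs ∧ compile_a → hdr_changed]. ⇒ new: hdr_changed.
[5] r2 [compile_a ∧ hdr_changed → cache_stale]. ⇒ new: cache_stale.
cache_stale first appears in round 5.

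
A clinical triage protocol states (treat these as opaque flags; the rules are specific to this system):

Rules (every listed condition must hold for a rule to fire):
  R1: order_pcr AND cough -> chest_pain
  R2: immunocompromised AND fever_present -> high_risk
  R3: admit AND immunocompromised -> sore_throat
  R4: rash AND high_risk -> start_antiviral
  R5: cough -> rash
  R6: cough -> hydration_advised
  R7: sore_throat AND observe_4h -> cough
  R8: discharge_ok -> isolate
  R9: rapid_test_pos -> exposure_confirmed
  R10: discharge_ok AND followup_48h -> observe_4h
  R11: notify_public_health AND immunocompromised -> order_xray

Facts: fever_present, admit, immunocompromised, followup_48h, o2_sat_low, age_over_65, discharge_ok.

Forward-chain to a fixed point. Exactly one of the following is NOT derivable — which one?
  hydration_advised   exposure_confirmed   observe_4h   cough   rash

exposure_confirmed

Round 1 fires R2, R3, R8, R10, giving high_risk, sore_throat, isolate, observe_4h.
Round 2 fires R7, giving cough.
Round 3 fires R5, R6, giving rash, hydration_advised.
Round 4 fires R4, giving start_antiviral.
Derived: cough (round 2), observe_4h (round 1), rash (round 3), hydration_advised (round 3). exposure_confirmed never appears in any round.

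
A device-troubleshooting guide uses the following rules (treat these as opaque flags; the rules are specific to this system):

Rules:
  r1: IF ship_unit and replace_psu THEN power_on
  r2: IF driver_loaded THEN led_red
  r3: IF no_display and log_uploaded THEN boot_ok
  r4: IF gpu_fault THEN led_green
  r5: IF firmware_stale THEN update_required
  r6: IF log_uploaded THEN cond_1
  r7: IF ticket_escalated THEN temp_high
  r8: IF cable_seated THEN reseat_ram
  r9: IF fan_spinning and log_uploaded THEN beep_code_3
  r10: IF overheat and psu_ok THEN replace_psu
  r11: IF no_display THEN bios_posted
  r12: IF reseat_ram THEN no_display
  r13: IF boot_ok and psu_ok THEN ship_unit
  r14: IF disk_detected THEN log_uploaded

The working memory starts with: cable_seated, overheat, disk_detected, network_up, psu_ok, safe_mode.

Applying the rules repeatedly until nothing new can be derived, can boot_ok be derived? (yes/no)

Round 1 — r8, r10, r14, derive reseat_ram, replace_psu, log_uploaded.
Round 2 — r6, r12, derive cond_1, no_display.
Round 3 — r3, r11, derive boot_ok, bios_posted.
Round 4 — r13, derive ship_unit.
Round 5 — r1, derive power_on.
boot_ok appears in round 3, so it is derivable.

yes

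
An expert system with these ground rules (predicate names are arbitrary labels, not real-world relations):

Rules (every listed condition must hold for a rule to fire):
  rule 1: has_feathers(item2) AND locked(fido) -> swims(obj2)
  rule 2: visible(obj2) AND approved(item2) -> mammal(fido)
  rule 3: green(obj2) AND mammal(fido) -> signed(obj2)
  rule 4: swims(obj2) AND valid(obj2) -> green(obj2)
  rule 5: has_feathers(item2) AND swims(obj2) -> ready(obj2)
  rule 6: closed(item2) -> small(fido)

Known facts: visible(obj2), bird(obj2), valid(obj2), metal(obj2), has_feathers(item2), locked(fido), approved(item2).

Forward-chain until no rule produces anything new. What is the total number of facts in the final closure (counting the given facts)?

12

Round 1 — rule 1, rule 2, derive swims(obj2), mammal(fido).
Round 2 — rule 4, rule 5, derive green(obj2), ready(obj2).
Round 3 — rule 3, derive signed(obj2).
Closure: {approved(item2), bird(obj2), green(obj2), has_feathers(item2), locked(fido), mammal(fido), metal(obj2), ready(obj2), signed(obj2), swims(obj2), valid(obj2), visible(obj2)} — 12 facts.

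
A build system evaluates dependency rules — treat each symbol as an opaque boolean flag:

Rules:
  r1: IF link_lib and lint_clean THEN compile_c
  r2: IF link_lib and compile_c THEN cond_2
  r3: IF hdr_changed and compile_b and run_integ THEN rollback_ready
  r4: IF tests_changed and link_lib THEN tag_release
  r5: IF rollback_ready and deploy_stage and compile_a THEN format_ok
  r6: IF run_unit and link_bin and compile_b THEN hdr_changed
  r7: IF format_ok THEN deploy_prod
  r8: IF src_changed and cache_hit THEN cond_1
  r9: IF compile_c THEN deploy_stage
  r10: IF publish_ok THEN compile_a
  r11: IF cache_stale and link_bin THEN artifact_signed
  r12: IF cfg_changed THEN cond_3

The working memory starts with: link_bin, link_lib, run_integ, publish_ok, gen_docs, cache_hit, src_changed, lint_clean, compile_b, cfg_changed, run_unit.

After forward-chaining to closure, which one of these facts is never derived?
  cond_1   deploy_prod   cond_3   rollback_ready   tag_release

Round 1 fires r1, r6, r8, r10, r12, giving compile_c, hdr_changed, cond_1, compile_a, cond_3.
Round 2 fires r2, r3, r9, giving cond_2, rollback_ready, deploy_stage.
Round 3 fires r5, giving format_ok.
Round 4 fires r7, giving deploy_prod.
Derived: cond_3 (round 1), rollback_ready (round 2), cond_1 (round 1), deploy_prod (round 4). tag_release never appears in any round.

tag_release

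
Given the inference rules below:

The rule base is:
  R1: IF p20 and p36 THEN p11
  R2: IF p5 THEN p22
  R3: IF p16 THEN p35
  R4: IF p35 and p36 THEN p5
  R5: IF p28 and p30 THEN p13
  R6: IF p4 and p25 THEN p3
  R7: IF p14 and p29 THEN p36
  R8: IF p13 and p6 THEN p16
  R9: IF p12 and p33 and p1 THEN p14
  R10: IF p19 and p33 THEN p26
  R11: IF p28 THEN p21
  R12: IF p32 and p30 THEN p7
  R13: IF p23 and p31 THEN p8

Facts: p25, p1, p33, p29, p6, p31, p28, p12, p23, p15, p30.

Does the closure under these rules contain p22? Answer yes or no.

Round 1: R5 [IF p28 and p30 THEN p13]; R9 [IF p12 and p33 and p1 THEN p14]; R11 [IF p28 THEN p21]; R13 [IF p23 and p31 THEN p8]. Adds p13, p14, p21, p8.
Round 2: R7 [IF p14 and p29 THEN p36]; R8 [IF p13 and p6 THEN p16]. Adds p36, p16.
Round 3: R3 [IF p16 THEN p35]. Adds p35.
Round 4: R4 [IF p35 and p36 THEN p5]. Adds p5.
Round 5: R2 [IF p5 THEN p22]. Adds p22.
p22 appears in round 5, so it is derivable.

yes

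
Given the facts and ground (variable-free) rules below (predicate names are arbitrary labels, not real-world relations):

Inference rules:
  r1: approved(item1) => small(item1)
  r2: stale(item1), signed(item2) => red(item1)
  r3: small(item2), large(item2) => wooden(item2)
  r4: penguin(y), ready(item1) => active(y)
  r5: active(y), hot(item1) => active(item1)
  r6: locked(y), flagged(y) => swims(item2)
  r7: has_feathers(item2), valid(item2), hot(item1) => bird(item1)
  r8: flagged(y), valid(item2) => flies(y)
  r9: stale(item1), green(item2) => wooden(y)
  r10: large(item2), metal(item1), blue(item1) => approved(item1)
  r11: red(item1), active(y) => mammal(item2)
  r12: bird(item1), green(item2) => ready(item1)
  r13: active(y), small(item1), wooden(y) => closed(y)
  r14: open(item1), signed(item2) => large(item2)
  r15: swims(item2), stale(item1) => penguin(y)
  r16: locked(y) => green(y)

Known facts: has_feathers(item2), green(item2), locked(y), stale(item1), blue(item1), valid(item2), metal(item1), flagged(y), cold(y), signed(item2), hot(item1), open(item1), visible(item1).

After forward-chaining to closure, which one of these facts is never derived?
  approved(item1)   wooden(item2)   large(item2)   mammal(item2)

Round 1: r2 [stale(item1), signed(item2) => red(item1)]; r6 [locked(y), flagged(y) => swims(item2)]; r7 [has_feathers(item2), valid(item2), hot(item1) => bird(item1)]; r8 [flagged(y), valid(item2) => flies(y)]; r9 [stale(item1), green(item2) => wooden(y)]; r14 [open(item1), signed(item2) => large(item2)]; r16 [locked(y) => green(y)]. Adds red(item1), swims(item2), bird(item1), flies(y), wooden(y), large(item2), green(y).
Round 2: r10 [large(item2), metal(item1), blue(item1) => approved(item1)]; r12 [bird(item1), green(item2) => ready(item1)]; r15 [swims(item2), stale(item1) => penguin(y)]. Adds approved(item1), ready(item1), penguin(y).
Round 3: r1 [approved(item1) => small(item1)]; r4 [penguin(y), ready(item1) => active(y)]. Adds small(item1), active(y).
Round 4: r5 [active(y), hot(item1) => active(item1)]; r11 [red(item1), active(y) => mammal(item2)]; r13 [active(y), small(item1), wooden(y) => closed(y)]. Adds active(item1), mammal(item2), closed(y).
Derived: large(item2) (round 1), mammal(item2) (round 4), approved(item1) (round 2). wooden(item2) never appears in any round.

wooden(item2)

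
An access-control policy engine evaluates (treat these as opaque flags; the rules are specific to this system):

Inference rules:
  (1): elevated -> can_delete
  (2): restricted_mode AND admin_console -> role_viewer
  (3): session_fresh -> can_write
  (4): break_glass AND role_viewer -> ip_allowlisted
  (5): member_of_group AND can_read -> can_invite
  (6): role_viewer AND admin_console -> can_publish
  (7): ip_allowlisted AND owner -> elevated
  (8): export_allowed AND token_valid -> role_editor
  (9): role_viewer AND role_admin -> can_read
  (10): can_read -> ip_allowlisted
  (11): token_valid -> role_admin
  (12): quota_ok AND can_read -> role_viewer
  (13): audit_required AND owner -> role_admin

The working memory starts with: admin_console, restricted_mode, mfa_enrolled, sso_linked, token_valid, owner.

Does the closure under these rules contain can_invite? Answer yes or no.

no

Round 1 fires (2), (11), giving role_viewer, role_admin.
Round 2 fires (6), (9), giving can_publish, can_read.
Round 3 fires (10), giving ip_allowlisted.
Round 4 fires (7), giving elevated.
Round 5 fires (1), giving can_delete.
Fixed point reached. can_invite is concluded only by (5); (5) needs member_of_group (never derived).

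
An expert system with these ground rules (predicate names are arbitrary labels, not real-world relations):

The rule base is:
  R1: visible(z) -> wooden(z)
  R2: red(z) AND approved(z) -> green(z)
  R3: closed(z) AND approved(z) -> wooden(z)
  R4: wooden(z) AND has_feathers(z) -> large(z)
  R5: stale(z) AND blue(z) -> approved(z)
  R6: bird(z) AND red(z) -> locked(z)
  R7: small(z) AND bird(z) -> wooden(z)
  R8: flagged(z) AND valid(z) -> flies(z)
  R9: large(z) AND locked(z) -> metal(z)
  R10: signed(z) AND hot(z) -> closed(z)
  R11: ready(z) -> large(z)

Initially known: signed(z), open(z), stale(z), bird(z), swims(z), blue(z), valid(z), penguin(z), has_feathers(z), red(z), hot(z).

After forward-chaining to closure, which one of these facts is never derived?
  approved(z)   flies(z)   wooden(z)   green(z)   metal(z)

[1] R5 [stale(z) AND blue(z) -> approved(z)]; R6 [bird(z) AND red(z) -> locked(z)]; R10 [signed(z) AND hot(z) -> closed(z)]. ⇒ new: approved(z), locked(z), closed(z).
[2] R2 [red(z) AND approved(z) -> green(z)]; R3 [closed(z) AND approved(z) -> wooden(z)]. ⇒ new: green(z), wooden(z).
[3] R4 [wooden(z) AND has_feathers(z) -> large(z)]. ⇒ new: large(z).
[4] R9 [large(z) AND locked(z) -> metal(z)]. ⇒ new: metal(z).
Derived: wooden(z) (round 2), metal(z) (round 4), approved(z) (round 1), green(z) (round 2). flies(z) never appears in any round.

flies(z)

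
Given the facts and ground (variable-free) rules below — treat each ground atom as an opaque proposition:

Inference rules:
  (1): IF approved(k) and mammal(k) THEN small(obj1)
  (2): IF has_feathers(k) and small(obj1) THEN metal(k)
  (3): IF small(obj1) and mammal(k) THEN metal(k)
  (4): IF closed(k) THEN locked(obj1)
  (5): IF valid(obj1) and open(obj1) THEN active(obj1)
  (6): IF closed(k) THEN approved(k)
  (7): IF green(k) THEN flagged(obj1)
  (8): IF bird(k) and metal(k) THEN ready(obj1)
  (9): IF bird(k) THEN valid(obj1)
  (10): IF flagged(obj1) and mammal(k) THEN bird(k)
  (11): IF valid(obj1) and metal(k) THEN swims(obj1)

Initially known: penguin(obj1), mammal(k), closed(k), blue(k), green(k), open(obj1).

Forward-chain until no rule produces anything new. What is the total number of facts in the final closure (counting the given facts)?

16

Round 1 — (4), (6), (7), derive locked(obj1), approved(k), flagged(obj1).
Round 2 — (1), (10), derive small(obj1), bird(k).
Round 3 — (3), (9), derive metal(k), valid(obj1).
Round 4 — (5), (8), (11), derive active(obj1), ready(obj1), swims(obj1).
Closure: {active(obj1), approved(k), bird(k), blue(k), closed(k), flagged(obj1), green(k), locked(obj1), mammal(k), metal(k), open(obj1), penguin(obj1), ready(obj1), small(obj1), swims(obj1), valid(obj1)} — 16 facts.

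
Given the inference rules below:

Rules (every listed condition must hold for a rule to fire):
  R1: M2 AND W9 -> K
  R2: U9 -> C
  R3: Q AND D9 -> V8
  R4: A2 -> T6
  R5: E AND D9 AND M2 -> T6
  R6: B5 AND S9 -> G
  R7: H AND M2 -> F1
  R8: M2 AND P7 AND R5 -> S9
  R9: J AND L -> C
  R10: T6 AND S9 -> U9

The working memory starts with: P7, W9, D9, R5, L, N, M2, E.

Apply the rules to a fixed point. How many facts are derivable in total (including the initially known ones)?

Round 1 — R1, R5, R8, derive K, T6, S9.
Round 2 — R10, derive U9.
Round 3 — R2, derive C.
Closure: {C, D9, E, K, L, M2, N, P7, R5, S9, T6, U9, W9} — 13 facts.

13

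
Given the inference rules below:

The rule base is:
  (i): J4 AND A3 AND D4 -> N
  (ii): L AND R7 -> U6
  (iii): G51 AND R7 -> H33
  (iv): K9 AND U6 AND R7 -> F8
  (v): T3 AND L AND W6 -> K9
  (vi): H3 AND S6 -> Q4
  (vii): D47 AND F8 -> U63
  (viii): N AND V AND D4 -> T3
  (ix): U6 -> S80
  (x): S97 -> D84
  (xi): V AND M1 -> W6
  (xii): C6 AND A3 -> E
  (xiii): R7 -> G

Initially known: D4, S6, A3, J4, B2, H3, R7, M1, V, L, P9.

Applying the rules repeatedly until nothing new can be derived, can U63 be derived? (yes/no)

no

[1] (i) [J4 AND A3 AND D4 -> N]; (ii) [L AND R7 -> U6]; (vi) [H3 AND S6 -> Q4]; (xi) [V AND M1 -> W6]; (xiii) [R7 -> G]. ⇒ new: N, U6, Q4, W6, G.
[2] (viii) [N AND V AND D4 -> T3]; (ix) [U6 -> S80]. ⇒ new: T3, S80.
[3] (v) [T3 AND L AND W6 -> K9]. ⇒ new: K9.
[4] (iv) [K9 AND U6 AND R7 -> F8]. ⇒ new: F8.
Fixed point reached. U63 is concluded only by (vii); (vii) needs D47 (never derived).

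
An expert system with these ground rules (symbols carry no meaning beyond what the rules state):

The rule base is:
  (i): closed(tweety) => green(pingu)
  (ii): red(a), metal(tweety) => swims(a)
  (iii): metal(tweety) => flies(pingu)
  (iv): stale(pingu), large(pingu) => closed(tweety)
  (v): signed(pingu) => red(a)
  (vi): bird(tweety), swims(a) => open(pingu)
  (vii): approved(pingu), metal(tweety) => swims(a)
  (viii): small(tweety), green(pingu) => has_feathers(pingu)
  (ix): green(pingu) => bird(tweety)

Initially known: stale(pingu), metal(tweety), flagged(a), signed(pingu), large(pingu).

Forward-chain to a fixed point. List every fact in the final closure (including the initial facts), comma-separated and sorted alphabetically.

[1] (iii) [metal(tweety) => flies(pingu)]; (iv) [stale(pingu), large(pingu) => closed(tweety)]; (v) [signed(pingu) => red(a)]. ⇒ new: flies(pingu), closed(tweety), red(a).
[2] (i) [closed(tweety) => green(pingu)]; (ii) [red(a), metal(tweety) => swims(a)]. ⇒ new: green(pingu), swims(a).
[3] (ix) [green(pingu) => bird(tweety)]. ⇒ new: bird(tweety).
[4] (vi) [bird(tweety), swims(a) => open(pingu)]. ⇒ new: open(pingu).

bird(tweety), closed(tweety), flagged(a), flies(pingu), green(pingu), large(pingu), metal(tweety), open(pingu), red(a), signed(pingu), stale(pingu), swims(a)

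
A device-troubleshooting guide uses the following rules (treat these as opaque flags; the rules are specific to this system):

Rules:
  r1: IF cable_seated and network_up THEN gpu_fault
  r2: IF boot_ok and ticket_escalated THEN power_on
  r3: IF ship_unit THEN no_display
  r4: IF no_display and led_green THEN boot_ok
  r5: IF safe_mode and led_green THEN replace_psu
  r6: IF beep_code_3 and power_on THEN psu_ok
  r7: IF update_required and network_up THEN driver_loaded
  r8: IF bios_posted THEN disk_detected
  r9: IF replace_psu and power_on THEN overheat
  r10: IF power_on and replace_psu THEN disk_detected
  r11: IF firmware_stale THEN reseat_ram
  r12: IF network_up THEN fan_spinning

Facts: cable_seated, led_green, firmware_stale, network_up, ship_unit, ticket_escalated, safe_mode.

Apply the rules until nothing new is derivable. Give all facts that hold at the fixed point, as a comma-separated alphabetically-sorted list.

Round 1 fires r1, r3, r5, r11, r12, giving gpu_fault, no_display, replace_psu, reseat_ram, fan_spinning.
Round 2 fires r4, giving boot_ok.
Round 3 fires r2, giving power_on.
Round 4 fires r9, r10, giving overheat, disk_detected.

boot_ok, cable_seated, disk_detected, fan_spinning, firmware_stale, gpu_fault, led_green, network_up, no_display, overheat, power_on, replace_psu, reseat_ram, safe_mode, ship_unit, ticket_escalated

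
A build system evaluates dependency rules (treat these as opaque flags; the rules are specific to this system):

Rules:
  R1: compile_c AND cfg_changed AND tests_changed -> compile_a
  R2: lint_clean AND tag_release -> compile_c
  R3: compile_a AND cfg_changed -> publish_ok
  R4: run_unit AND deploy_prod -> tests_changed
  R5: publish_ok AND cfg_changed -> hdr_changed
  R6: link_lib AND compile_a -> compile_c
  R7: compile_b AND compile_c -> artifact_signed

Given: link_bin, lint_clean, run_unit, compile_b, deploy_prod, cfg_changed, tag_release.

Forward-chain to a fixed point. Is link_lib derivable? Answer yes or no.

Round 1: R2 [lint_clean AND tag_release -> compile_c]; R4 [run_unit AND deploy_prod -> tests_changed]. New: compile_c, tests_changed.
Round 2: R1 [compile_c AND cfg_changed AND tests_changed -> compile_a]; R7 [compile_b AND compile_c -> artifact_signed]. New: compile_a, artifact_signed.
Round 3: R3 [compile_a AND cfg_changed -> publish_ok]. New: publish_ok.
Round 4: R5 [publish_ok AND cfg_changed -> hdr_changed]. New: hdr_changed.
Fixed point reached. No rule has link_lib as a consequent, and it is not given.

no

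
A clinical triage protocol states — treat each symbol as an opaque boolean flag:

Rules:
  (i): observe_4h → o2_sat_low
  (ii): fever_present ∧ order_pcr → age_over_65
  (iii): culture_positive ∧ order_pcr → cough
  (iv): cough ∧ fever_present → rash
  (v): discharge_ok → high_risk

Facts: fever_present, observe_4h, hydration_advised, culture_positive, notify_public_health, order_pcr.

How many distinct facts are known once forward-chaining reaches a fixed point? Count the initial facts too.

Round 1 — (i), (ii), (iii), derive o2_sat_low, age_over_65, cough.
Round 2 — (iv), derive rash.
Closure: {age_over_65, cough, culture_positive, fever_present, hydration_advised, notify_public_health, o2_sat_low, observe_4h, order_pcr, rash} — 10 facts.

10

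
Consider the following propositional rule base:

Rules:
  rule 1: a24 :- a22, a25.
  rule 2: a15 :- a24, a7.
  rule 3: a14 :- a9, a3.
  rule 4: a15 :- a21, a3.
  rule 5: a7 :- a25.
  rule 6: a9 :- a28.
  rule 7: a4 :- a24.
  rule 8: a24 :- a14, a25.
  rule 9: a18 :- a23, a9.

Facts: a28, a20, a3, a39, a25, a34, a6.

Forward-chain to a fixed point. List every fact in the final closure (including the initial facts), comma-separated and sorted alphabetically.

Round 1: rule 5 [a7 :- a25.]; rule 6 [a9 :- a28.]. Adds a7, a9.
Round 2: rule 3 [a14 :- a9, a3.]. Adds a14.
Round 3: rule 8 [a24 :- a14, a25.]. Adds a24.
Round 4: rule 2 [a15 :- a24, a7.]; rule 7 [a4 :- a24.]. Adds a15, a4.

a14, a15, a20, a24, a25, a28, a3, a34, a39, a4, a6, a7, a9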